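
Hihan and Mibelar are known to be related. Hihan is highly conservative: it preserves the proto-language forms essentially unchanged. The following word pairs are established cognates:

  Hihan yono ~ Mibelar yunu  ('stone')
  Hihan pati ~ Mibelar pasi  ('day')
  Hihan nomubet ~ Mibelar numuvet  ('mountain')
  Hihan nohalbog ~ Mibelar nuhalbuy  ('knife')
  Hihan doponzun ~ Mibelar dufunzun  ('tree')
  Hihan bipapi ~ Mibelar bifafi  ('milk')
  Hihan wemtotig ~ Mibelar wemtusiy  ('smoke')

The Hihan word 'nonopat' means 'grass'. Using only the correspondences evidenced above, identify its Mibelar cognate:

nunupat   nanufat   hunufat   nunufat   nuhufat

yono ~ yunu, doponzun ~ dufunzun — Hihan o corresponds to Mibelar u after a consonant, before a nasal.
doponzun ~ dufunzun — Hihan o corresponds to Mibelar u after a consonant, before a labial obstruent.
bipapi ~ bifafi — Hihan p corresponds to Mibelar f between vowels (before a back vowel).
Applying these to Hihan 'nonopat':
  nonopat → nunopat   (o→u after a consonant, before a nasal)
  nunopat → nunupat   (o→u after a consonant, before a labial obstruent)
  nunupat → nunufat   (p→f between vowels (before a back vowel))
So the Mibelar cognate is 'nunufat'.

nunufat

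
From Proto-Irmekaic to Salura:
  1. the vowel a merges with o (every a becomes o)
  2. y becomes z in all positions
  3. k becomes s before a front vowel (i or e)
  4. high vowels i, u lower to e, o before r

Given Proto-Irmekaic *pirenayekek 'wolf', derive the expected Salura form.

perenozesek

Salura: *pirenayekek > pirenoyekek > pirenozekek > pirenozesek > perenozesek  (by vowel merger, unconditioned shift, palatalisation, pre-rhotic lowering)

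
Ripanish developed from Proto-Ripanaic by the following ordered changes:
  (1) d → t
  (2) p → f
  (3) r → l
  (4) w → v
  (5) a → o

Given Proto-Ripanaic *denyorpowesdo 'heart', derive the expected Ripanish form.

tenyolfovesto

Ripanish: start from *denyorpowesdo.
  rule 1 (unconditioned shift): denyorpowesdo → tenyorpowesto
  rule 2 (unconditioned shift): tenyorpowesto → tenyorfowesto
  rule 3 (unconditioned shift): tenyorfowesto → tenyolfowesto
  rule 4 (unconditioned shift): tenyolfowesto → tenyolfovesto
  rule 5: no change — tenyolfovesto
  ⇒ Ripanish tenyolfovesto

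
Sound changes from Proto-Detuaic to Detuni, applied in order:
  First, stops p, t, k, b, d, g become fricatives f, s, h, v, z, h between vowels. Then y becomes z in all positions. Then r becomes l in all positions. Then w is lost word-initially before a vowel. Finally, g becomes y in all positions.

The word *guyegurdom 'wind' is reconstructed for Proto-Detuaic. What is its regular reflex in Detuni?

yuzehuldom

Detuni: *guyegurdom
  guyegurdom → guyehurdom   [intervocalic lenition]
  guyehurdom → guzehurdom   [unconditioned shift]
  guzehurdom → guzehuldom   [unconditioned shift]
  guzehuldom (rule 4 does not apply)
  guzehuldom → yuzehuldom   [unconditioned shift]
  giving Detuni yuzehuldom.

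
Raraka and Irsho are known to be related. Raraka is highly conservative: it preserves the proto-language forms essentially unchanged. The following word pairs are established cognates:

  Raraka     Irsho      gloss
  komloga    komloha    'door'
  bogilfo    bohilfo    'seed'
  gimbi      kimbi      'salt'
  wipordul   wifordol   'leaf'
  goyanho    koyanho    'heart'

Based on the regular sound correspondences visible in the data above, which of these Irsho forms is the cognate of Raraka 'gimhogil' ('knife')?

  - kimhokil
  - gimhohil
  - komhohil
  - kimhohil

kimhohil

gimbi ~ kimbi — Raraka g corresponds to Irsho k word-initially before a front vowel.
bogilfo ~ bohilfo — Raraka g corresponds to Irsho h between vowels (before a front vowel).
Applying these to Raraka 'gimhogil':
  gimhogil → kimhogil   (g→k word-initially before a front vowel)
  kimhogil → kimhohil   (g→h between vowels (before a front vowel))
So the Irsho cognate is 'kimhohil'.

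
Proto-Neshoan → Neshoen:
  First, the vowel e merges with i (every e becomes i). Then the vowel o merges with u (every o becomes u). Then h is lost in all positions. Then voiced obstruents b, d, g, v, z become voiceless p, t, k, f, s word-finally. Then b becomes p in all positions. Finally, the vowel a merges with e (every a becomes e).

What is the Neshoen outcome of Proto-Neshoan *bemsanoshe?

pimsenusi

Neshoen: start from *bemsanoshe.
  rule 1 (vowel merger): bemsanoshe → bimsanoshi
  rule 2 (vowel merger): bimsanoshi → bimsanushi
  rule 3 (h-loss): bimsanushi → bimsanusi
  rule 4: no change — bimsanusi
  rule 5 (unconditioned shift): bimsanusi → pimsanusi
  rule 6 (vowel merger): pimsanusi → pimsenusi
  ⇒ Neshoen pimsenusi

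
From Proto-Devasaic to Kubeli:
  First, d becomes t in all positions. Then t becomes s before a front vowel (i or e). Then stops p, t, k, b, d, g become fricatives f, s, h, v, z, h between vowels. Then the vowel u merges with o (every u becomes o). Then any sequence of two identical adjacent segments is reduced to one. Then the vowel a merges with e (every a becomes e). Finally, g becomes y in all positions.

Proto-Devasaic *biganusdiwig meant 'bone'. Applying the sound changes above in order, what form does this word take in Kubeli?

bihenosiwiy

Kubeli: *biganusdiwig > biganustiwig > biganussiwig > bihanussiwig > bihanossiwig > bihanosiwig > bihenosiwig > bihenosiwiy  (by unconditioned shift, palatalisation, intervocalic lenition, vowel merger, degemination, vowel merger, unconditioned shift)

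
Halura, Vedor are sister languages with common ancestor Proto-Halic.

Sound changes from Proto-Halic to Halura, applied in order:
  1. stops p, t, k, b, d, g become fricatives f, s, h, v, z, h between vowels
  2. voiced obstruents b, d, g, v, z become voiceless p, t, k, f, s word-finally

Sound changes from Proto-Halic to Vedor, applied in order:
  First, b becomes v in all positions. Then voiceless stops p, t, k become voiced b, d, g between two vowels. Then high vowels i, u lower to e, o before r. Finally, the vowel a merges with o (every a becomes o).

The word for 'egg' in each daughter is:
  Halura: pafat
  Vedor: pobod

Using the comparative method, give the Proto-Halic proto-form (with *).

*papad

Position 2: Halura has a, Vedor has o. Halura preserves a here (none of its changes turn any other segment into a), so the proto-segment is *a.
Position 4: Halura has a, Vedor has o. Halura preserves a here (none of its changes turn any other segment into a), so the proto-segment is *a.
Position 3: Halura has f, Vedor has b. In Vedor, b can only continue *p, so the proto-segment is *p.
This points to *papad. Verify forward in each daughter:
Halura: *papad
  papad → pafad   [intervocalic lenition]
  pafad → pafat   [final devoicing]
  giving Halura pafat.
Vedor: start from *papad.
  rule 1: no change — papad
  rule 2 (intervocalic voicing): papad → pabad
  rule 3: no change — pabad
  rule 4 (vowel merger): pabad → pobod
  ⇒ Vedor pobod
No other proto-form is consistent with every reflex, so the reconstruction is *papad.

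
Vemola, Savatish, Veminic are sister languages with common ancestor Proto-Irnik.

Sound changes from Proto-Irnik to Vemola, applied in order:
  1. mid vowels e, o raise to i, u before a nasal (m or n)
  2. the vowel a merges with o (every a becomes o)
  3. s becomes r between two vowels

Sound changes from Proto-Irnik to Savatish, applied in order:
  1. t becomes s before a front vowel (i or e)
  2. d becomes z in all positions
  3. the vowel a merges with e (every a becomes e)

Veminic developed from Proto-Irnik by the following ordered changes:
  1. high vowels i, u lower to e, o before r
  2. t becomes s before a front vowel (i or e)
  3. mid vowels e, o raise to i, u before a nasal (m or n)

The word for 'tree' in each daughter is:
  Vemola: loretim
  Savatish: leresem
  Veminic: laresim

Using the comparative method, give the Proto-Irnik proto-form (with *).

*laretem

Position 6: Vemola has i, Savatish has e, Veminic has i. Taking the neighbouring segments as reconstructed: Vemola i could go back to *e or *i; Savatish e can only go back to *e; Veminic i could go back to *e or *i — the one source consistent with every daughter is *e.
Position 5: Vemola has t, Savatish has s, Veminic has s. Vemola preserves t here (none of its changes turn any other segment into t), so the proto-segment is *t.
This points to *laretem. Verify forward in each daughter:
Vemola: *laretem > laretim > loretim  (by pre-nasal raising, vowel merger)
Savatish: *laretem
  laretem → laresem   [palatalisation]
  laresem (rule 2 does not apply)
  laresem → leresem   [vowel merger]
  giving Savatish leresem.
Veminic: *laretem > laresem > laresim  (by palatalisation, pre-nasal raising)
*laretem is the unique common source.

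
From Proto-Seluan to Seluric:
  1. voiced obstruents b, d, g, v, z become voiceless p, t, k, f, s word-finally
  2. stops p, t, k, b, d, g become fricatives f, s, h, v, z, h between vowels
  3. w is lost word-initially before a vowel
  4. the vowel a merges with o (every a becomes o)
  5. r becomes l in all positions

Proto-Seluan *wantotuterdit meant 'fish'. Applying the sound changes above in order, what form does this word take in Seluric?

ontosuseldit

Seluric: *wantotuterdit > wantosuserdit > antosuserdit > ontosuserdit > ontosuseldit  (by intervocalic lenition, glide loss, vowel merger, unconditioned shift)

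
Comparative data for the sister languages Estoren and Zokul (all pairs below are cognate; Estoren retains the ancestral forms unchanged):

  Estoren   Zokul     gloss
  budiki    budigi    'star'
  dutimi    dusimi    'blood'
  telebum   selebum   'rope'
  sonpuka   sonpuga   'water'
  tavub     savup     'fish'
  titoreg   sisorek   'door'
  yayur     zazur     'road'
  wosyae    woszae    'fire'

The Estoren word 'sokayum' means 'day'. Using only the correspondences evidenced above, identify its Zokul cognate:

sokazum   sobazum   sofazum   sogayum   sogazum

sogazum

sonpuka ~ sonpuga — Estoren k corresponds to Zokul g between vowels (before a back vowel).
yayur ~ zazur — Estoren y corresponds to Zokul z between vowels (before a back vowel).
Applying these to Estoren 'sokayum':
  sokayum → sogayum   (k→g between vowels (before a back vowel))
  sogayum → sogazum   (y→z between vowels (before a back vowel))
So the Zokul cognate is 'sogazum'.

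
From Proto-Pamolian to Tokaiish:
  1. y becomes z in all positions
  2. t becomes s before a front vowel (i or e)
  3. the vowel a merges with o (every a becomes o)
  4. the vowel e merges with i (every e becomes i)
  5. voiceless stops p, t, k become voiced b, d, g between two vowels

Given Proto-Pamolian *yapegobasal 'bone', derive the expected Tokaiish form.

zobigobosol

Tokaiish: *yapegobasal > zapegobasal > zopegobosol > zopigobosol > zobigobosol  (by unconditioned shift, vowel merger, vowel merger, intervocalic voicing)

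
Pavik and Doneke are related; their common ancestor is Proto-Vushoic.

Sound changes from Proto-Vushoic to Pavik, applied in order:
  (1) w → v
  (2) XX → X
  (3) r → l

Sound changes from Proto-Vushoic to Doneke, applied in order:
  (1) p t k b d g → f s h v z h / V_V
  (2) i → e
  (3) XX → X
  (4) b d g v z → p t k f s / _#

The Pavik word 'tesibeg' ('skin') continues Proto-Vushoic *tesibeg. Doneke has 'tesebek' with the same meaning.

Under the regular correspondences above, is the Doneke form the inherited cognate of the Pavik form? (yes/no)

no

Derive the expected Doneke reflex of *tesibeg:
Doneke: *tesibeg > tesiveg > teseveg > tesevek  (by intervocalic lenition, vowel merger, final devoicing)
The regular Doneke reflex would be 'tesevek', but the attested form is 'tesebek'. The correspondence is irregular, so they are not cognates (the Doneke form has a different source).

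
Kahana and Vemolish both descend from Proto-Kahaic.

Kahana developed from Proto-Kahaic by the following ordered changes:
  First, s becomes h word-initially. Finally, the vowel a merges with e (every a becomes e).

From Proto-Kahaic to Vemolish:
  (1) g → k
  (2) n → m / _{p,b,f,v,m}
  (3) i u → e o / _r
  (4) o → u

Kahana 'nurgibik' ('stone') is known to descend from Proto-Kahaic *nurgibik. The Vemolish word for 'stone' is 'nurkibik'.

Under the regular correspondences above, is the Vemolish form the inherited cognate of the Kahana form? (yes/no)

yes

Derive the expected Vemolish reflex of *nurgibik:
Vemolish: start from *nurgibik.
  rule 1 (unconditioned shift): nurgibik → nurkibik
  rule 2: no change — nurkibik
  rule 3 (pre-rhotic lowering): nurkibik → norkibik
  rule 4 (vowel merger): norkibik → nurkibik
  ⇒ Vemolish nurkibik
Vemolish 'nurkibik' matches the regular reflex exactly, so the pair is cognate.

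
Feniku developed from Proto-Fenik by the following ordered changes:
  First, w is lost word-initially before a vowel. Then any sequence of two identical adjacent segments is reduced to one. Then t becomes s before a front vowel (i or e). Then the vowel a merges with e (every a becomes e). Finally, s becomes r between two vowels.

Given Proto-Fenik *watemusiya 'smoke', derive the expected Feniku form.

eremuriye

Feniku: *watemusiya > atemusiya > asemusiya > esemusiye > eremuriye  (by glide loss, palatalisation, vowel merger, rhotacism)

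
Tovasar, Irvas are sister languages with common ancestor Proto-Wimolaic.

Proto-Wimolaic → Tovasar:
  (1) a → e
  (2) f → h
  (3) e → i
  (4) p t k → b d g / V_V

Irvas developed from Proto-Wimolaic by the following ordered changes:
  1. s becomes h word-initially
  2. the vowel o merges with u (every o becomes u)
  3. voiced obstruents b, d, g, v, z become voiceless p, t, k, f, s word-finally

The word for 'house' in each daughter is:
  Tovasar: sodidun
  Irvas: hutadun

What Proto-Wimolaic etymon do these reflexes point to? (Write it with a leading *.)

*sotadun

Position 1: Tovasar has s, Irvas has h. Tovasar preserves s here (none of its changes turn any other segment into s), so the proto-segment is *s.
Position 3: Tovasar has d, Irvas has t. Taking the neighbouring segments as reconstructed: Tovasar d could go back to *t or *d; Irvas t can only go back to *t — the one source consistent with every daughter is *t.
Verify the candidate proto-form against each daughter:
Tovasar: start from *sotadun.
  rule 1 (vowel merger): sotadun → sotedun
  rule 2: no change — sotedun
  rule 3 (vowel merger): sotedun → sotidun
  rule 4 (intervocalic voicing): sotidun → sodidun
  ⇒ Tovasar sodidun
Irvas: *sotadun > hotadun > hutadun  (by debuccalisation, vowel merger)
Only *sotadun yields all of Tovasar sodidun, Irvas hutadun.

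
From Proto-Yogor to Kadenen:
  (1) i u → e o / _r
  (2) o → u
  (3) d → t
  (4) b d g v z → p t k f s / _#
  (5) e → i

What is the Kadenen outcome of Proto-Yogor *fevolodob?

fivulutup

Kadenen: *fevolodob > fevuludub > fevulutub > fevulutup > fivulutup  (by vowel merger, unconditioned shift, final devoicing, vowel merger)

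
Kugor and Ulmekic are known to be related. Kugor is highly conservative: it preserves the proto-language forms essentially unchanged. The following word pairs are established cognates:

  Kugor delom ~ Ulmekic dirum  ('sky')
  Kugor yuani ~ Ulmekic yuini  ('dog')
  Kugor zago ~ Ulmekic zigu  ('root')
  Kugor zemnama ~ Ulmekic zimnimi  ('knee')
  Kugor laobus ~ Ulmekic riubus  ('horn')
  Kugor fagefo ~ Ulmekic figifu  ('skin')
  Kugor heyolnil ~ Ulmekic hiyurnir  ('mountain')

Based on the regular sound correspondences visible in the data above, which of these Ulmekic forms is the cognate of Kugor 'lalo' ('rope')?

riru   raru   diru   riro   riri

riru

laobus ~ riubus — Kugor l corresponds to Ulmekic r word-initially before a back vowel.
zago ~ zigu, fagefo ~ figifu — Kugor a corresponds to Ulmekic i after a consonant, before a consonant other than r, m, n, p, b, f, v.
delom ~ dirum — Kugor l corresponds to Ulmekic r between vowels (before a back vowel).
zago ~ zigu, fagefo ~ figifu — Kugor o corresponds to Ulmekic u word-finally.
Applying these to Kugor 'lalo':
  lalo → ralo   (l→r word-initially before a back vowel)
  ralo → rilo   (a→i after a consonant, before a consonant other than r, m, n, p, b, f, v)
  rilo → riro   (l→r between vowels (before a back vowel))
  riro → riru   (o→u word-finally)
So the Ulmekic cognate is 'riru'.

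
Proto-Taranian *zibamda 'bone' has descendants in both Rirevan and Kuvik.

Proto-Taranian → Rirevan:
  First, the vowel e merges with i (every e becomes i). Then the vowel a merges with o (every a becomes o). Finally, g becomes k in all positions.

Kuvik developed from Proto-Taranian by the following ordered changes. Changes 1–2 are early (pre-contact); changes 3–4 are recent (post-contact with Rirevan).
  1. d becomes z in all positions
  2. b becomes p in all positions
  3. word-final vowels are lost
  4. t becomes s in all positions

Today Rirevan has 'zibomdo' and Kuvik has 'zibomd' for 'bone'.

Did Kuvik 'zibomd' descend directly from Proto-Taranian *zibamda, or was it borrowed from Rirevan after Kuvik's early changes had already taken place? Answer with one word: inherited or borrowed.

borrowed

If inherited, *zibamda would pass through all of Kuvik's changes:
Kuvik: *zibamda
  zibamda → zibamza   [unconditioned shift]
  zibamza → zipamza   [unconditioned shift]
  zipamza → zipamz   [apocope]
  zipamz (rule 4 does not apply)
  giving Kuvik zipamz.
If borrowed from Rirevan 'zibomdo' after the early changes, it would undergo only the recent ones:
  rule 3 (apocope): zibomdo → zibomd
  rule 4 (unconditioned shift): no change (zibomd)
  ⇒ as a loan: zibomd
Kuvik 'zibomd' matches the loan outcome 'zibomd', not the inherited 'zipamz' — it skipped the early Kuvik changes, so it was borrowed from Rirevan.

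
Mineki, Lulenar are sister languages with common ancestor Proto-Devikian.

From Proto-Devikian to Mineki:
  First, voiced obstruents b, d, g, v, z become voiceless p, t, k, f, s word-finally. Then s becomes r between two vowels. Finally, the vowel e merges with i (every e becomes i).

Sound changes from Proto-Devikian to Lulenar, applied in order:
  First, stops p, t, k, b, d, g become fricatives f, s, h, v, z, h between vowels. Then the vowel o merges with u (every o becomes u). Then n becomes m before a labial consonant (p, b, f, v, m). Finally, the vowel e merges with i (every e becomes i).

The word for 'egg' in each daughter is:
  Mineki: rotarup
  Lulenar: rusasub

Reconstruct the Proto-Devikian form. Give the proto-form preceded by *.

Position 5: Mineki has r, Lulenar has s. Taking the neighbouring segments as reconstructed: Mineki r could go back to *s or *r; Lulenar s could go back to *t or *s — the one source consistent with every daughter is *s.
Position 7: Mineki has p, Lulenar has b. Lulenar preserves b here (none of its changes turn any other segment into b), so the proto-segment is *b.
This points to *rotasub. Verify forward in each daughter:
Mineki: *rotasub
  rotasub → rotasup   [final devoicing]
  rotasup → rotarup   [rhotacism]
  rotarup (rule 3 does not apply)
  giving Mineki rotarup.
Lulenar: *rotasub
  rotasub → rosasub   [intervocalic lenition]
  rosasub → rusasub   [vowel merger]
  rusasub (rule 3 does not apply)
  rusasub (rule 4 does not apply)
  giving Lulenar rusasub.
No other proto-form is consistent with every reflex, so the reconstruction is *rotasub.

*rotasub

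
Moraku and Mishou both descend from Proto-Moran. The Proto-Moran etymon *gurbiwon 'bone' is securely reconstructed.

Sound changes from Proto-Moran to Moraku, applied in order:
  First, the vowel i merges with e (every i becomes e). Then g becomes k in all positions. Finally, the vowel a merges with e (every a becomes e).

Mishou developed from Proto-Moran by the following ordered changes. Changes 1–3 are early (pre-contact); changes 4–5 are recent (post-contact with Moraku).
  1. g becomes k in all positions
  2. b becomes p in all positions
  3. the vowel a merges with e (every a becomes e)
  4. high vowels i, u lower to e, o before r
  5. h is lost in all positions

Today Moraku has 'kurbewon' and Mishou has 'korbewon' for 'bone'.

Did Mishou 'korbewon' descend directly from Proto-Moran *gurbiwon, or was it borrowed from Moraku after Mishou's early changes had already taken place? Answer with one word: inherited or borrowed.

If inherited, *gurbiwon would pass through all of Mishou's changes:
Mishou: start from *gurbiwon.
  rule 1 (unconditioned shift): gurbiwon → kurbiwon
  rule 2 (unconditioned shift): kurbiwon → kurpiwon
  rule 3: no change — kurpiwon
  rule 4 (pre-rhotic lowering): kurpiwon → korpiwon
  rule 5: no change — korpiwon
  ⇒ Mishou korpiwon
If borrowed from Moraku 'kurbewon' after the early changes, it would undergo only the recent ones:
  rule 4 (pre-rhotic lowering): kurbewon → korbewon
  rule 5 (h-loss): no change (korbewon)
  ⇒ as a loan: korbewon
Mishou 'korbewon' matches the loan outcome 'korbewon', not the inherited 'korpiwon' — it skipped the early Mishou changes, so it was borrowed from Moraku.

borrowed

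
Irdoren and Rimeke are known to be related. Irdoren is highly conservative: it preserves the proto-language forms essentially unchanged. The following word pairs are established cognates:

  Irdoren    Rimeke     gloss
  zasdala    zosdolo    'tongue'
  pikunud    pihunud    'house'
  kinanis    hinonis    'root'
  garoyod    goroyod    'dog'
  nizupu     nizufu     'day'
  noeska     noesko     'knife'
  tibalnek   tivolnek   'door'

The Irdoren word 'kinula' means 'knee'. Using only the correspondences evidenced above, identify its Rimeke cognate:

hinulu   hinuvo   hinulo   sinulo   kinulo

kinanis ~ hinonis — Irdoren k corresponds to Rimeke h word-initially before a front vowel.
zasdala ~ zosdolo, noeska ~ noesko — Irdoren a corresponds to Rimeke o word-finally.
Applying these to Irdoren 'kinula':
  kinula → hinula   (k→h word-initially before a front vowel)
  hinula → hinulo   (a→o word-finally)
So the Rimeke cognate is 'hinulo'.

hinulo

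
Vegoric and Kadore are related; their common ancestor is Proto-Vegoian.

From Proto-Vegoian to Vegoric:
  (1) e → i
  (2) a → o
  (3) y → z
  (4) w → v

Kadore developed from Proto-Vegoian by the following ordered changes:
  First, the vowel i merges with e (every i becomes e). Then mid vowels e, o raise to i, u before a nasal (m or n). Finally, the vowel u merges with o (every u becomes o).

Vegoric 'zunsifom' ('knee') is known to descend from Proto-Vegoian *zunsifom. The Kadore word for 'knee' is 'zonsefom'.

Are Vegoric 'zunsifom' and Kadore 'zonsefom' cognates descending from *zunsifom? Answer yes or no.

yes

Derive the expected Kadore reflex of *zunsifom:
Kadore: start from *zunsifom.
  rule 1 (vowel merger): zunsifom → zunsefom
  rule 2 (pre-nasal raising): zunsefom → zunsefum
  rule 3 (vowel merger): zunsefum → zonsefom
  ⇒ Kadore zonsefom
Kadore 'zonsefom' matches the regular reflex exactly, so the pair is cognate.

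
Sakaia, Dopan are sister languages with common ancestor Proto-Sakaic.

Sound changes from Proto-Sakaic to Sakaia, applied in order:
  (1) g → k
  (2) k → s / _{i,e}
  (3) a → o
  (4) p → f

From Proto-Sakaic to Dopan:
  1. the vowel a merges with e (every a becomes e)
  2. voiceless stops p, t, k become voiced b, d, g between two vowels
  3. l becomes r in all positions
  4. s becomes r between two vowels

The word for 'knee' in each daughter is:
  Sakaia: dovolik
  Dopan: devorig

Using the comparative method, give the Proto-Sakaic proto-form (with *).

*davolig

Position 5: Sakaia has l, Dopan has r. Sakaia preserves l here (none of its changes turn any other segment into l), so the proto-segment is *l.
Position 2: Sakaia has o, Dopan has e. Taking the neighbouring segments as reconstructed: Sakaia o could go back to *a or *o; Dopan e could go back to *a or *e — the one source consistent with every daughter is *a.
This points to *davolig. Verify forward in each daughter:
Sakaia: start from *davolig.
  rule 1 (unconditioned shift): davolig → davolik
  rule 2: no change — davolik
  rule 3 (vowel merger): davolik → dovolik
  rule 4: no change — dovolik
  ⇒ Sakaia dovolik
Dopan: *davolig > devolig > devorig  (by vowel merger, unconditioned shift)
No other proto-form is consistent with every reflex, so the reconstruction is *davolig.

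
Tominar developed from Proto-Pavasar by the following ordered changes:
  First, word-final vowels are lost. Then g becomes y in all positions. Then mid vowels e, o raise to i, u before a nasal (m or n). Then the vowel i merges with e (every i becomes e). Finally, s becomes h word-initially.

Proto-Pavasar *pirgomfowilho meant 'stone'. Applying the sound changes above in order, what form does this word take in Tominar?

Tominar: start from *pirgomfowilho.
  rule 1 (apocope): pirgomfowilho → pirgomfowilh
  rule 2 (unconditioned shift): pirgomfowilh → piryomfowilh
  rule 3 (pre-nasal raising): piryomfowilh → piryumfowilh
  rule 4 (vowel merger): piryumfowilh → peryumfowelh
  rule 5: no change — peryumfowelh
  ⇒ Tominar peryumfowelh

peryumfowelh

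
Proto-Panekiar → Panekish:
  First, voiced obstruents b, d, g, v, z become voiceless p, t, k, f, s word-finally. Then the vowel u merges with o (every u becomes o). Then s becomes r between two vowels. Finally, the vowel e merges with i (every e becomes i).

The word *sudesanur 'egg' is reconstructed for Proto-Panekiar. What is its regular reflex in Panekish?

sodiranor

Panekish: start from *sudesanur.
  rule 1: no change — sudesanur
  rule 2 (vowel merger): sudesanur → sodesanor
  rule 3 (rhotacism): sodesanor → soderanor
  rule 4 (vowel merger): soderanor → sodiranor
  ⇒ Panekish sodiranor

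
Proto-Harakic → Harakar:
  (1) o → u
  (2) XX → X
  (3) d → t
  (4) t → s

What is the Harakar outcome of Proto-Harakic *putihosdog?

pusihussug

Harakar: start from *putihosdog.
  rule 1 (vowel merger): putihosdog → putihusdug
  rule 2: no change — putihusdug
  rule 3 (unconditioned shift): putihusdug → putihustug
  rule 4 (unconditioned shift): putihustug → pusihussug
  ⇒ Harakar pusihussug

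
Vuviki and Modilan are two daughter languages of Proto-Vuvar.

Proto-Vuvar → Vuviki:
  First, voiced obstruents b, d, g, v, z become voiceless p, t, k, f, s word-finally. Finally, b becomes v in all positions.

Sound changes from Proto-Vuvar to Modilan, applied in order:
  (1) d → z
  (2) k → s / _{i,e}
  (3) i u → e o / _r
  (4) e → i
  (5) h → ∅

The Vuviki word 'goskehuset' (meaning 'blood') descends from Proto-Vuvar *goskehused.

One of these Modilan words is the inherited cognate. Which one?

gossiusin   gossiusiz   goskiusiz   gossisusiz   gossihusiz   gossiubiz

gossiusiz

Modilan: start from *goskehused.
  rule 1 (unconditioned shift): goskehused → goskehusez
  rule 2 (palatalisation): goskehusez → gossehusez
  rule 3: no change — gossehusez
  rule 4 (vowel merger): gossehusez → gossihusiz
  rule 5 (h-loss): gossihusiz → gossiusiz
  ⇒ Modilan gossiusiz
The other candidates each miss or misapply at least one Modilan change.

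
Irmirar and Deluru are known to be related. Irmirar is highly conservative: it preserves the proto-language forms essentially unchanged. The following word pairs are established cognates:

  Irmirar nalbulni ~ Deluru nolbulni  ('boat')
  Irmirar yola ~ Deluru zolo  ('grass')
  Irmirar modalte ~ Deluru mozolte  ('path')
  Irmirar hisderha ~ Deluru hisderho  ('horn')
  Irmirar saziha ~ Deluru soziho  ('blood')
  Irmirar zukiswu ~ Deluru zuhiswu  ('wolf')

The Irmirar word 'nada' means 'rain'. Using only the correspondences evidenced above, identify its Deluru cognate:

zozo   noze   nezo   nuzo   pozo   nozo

nalbulni ~ nolbulni, modalte ~ mozolte — Irmirar a corresponds to Deluru o after a consonant, before a consonant other than r, m, n, p, b, f, v.
modalte ~ mozolte — Irmirar d corresponds to Deluru z between vowels (before a back vowel).
yola ~ zolo, hisderha ~ hisderho — Irmirar a corresponds to Deluru o word-finally.
Applying these to Irmirar 'nada':
  nada → noda   (a→o after a consonant, before a consonant other than r, m, n, p, b, f, v)
  noda → noza   (d→z between vowels (before a back vowel))
  noza → nozo   (a→o word-finally)
So the Deluru cognate is 'nozo'.

nozo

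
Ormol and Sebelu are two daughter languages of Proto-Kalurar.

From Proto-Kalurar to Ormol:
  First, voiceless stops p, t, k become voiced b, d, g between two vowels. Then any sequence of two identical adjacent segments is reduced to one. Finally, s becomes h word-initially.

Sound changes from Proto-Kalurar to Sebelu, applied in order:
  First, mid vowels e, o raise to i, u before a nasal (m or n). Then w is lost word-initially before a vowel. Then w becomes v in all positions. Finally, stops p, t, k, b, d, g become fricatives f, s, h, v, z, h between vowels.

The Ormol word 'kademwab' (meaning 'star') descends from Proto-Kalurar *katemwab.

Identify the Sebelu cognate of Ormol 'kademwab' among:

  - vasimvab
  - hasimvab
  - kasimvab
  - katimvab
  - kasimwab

Sebelu: start from *katemwab.
  rule 1 (pre-nasal raising): katemwab → katimwab
  rule 2: no change — katimwab
  rule 3 (unconditioned shift): katimwab → katimvab
  rule 4 (intervocalic lenition): katimvab → kasimvab
  ⇒ Sebelu kasimvab
The other candidates each miss or misapply at least one Sebelu change.

kasimvab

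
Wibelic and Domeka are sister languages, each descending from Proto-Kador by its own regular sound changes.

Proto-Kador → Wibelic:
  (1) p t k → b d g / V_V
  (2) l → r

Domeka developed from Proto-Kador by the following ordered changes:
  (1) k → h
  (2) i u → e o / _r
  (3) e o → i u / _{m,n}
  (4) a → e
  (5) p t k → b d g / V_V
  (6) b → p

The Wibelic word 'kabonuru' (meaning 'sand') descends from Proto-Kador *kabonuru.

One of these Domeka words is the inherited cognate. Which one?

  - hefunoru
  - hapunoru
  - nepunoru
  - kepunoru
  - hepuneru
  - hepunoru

Domeka: start from *kabonuru.
  rule 1 (unconditioned shift): kabonuru → habonuru
  rule 2 (pre-rhotic lowering): habonuru → habonoru
  rule 3 (pre-nasal raising): habonoru → habunoru
  rule 4 (vowel merger): habunoru → hebunoru
  rule 5: no change — hebunoru
  rule 6 (unconditioned shift): hebunoru → hepunoru
  ⇒ Domeka hepunoru
Among the options, 'hepunoru' alone shows every Domeka change applied in order.

hepunoru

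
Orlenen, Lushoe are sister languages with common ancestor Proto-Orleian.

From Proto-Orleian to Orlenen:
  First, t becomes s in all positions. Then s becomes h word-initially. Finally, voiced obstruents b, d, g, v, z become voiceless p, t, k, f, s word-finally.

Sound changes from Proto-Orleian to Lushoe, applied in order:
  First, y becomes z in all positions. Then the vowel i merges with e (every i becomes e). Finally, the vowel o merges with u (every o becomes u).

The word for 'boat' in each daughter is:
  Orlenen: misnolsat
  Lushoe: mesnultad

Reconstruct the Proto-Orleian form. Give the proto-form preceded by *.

Position 7: Orlenen has s, Lushoe has t. Lushoe preserves t here (none of its changes turn any other segment into t), so the proto-segment is *t.
Position 9: Orlenen has t, Lushoe has d. Lushoe preserves d here (none of its changes turn any other segment into d), so the proto-segment is *d.
This points to *misnoltad. Verify forward in each daughter:
Orlenen: *misnoltad > misnolsad > misnolsat  (by unconditioned shift, final devoicing)
Lushoe: start from *misnoltad.
  rule 1: no change — misnoltad
  rule 2 (vowel merger): misnoltad → mesnoltad
  rule 3 (vowel merger): mesnoltad → mesnultad
  ⇒ Lushoe mesnultad
No other proto-form is consistent with every reflex, so the reconstruction is *misnoltad.

*misnoltad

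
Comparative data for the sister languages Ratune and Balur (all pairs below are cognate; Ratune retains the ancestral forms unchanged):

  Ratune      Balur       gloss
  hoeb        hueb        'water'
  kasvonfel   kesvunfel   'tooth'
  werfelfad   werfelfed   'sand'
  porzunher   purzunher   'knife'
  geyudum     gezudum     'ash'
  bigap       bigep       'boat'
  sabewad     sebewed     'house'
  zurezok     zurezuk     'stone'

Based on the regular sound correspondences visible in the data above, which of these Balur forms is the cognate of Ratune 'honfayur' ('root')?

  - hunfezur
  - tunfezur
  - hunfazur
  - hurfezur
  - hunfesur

kasvonfel ~ kesvunfel — Ratune o corresponds to Balur u after a consonant, before a nasal.
kasvonfel ~ kesvunfel, werfelfad ~ werfelfed — Ratune a corresponds to Balur e after a consonant, before a consonant other than r, m, n, p, b, f, v.
geyudum ~ gezudum — Ratune y corresponds to Balur z between vowels (before a back vowel).
Applying these to Ratune 'honfayur':
  honfayur → hunfayur   (o→u after a consonant, before a nasal)
  hunfayur → hunfeyur   (a→e after a consonant, before a consonant other than r, m, n, p, b, f, v)
  hunfeyur → hunfezur   (y→z between vowels (before a back vowel))
So the Balur cognate is 'hunfezur'.

hunfezur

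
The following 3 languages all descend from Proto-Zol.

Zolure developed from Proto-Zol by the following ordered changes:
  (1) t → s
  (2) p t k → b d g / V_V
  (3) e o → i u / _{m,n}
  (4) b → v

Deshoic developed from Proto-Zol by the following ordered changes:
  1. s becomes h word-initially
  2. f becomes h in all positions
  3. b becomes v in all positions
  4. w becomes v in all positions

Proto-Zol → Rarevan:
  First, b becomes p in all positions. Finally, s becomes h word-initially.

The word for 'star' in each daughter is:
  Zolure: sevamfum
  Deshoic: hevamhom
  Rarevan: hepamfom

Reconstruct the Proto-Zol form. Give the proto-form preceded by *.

Position 3: Zolure has v, Deshoic has v, Rarevan has p. Taking the neighbouring segments as reconstructed: Zolure v could go back to *p or *b or *v; Deshoic v could go back to *b or *v or *w; Rarevan p could go back to *p or *b — the one source consistent with every daughter is *b.
Position 6: Zolure has f, Deshoic has h, Rarevan has f. Zolure preserves f here (none of its changes turn any other segment into f), so the proto-segment is *f.
Continuing position by position gives *sebamfom; check it forward:
Zolure: *sebamfom > sebamfum > sevamfum  (by pre-nasal raising, unconditioned shift)
Deshoic: start from *sebamfom.
  rule 1 (debuccalisation): sebamfom → hebamfom
  rule 2 (unconditioned shift): hebamfom → hebamhom
  rule 3 (unconditioned shift): hebamhom → hevamhom
  rule 4: no change — hevamhom
  ⇒ Deshoic hevamhom
Rarevan: *sebamfom
  sebamfom → sepamfom   [unconditioned shift]
  sepamfom → hepamfom   [debuccalisation]
  giving Rarevan hepamfom.
*sebamfom is the unique common source.

*sebamfom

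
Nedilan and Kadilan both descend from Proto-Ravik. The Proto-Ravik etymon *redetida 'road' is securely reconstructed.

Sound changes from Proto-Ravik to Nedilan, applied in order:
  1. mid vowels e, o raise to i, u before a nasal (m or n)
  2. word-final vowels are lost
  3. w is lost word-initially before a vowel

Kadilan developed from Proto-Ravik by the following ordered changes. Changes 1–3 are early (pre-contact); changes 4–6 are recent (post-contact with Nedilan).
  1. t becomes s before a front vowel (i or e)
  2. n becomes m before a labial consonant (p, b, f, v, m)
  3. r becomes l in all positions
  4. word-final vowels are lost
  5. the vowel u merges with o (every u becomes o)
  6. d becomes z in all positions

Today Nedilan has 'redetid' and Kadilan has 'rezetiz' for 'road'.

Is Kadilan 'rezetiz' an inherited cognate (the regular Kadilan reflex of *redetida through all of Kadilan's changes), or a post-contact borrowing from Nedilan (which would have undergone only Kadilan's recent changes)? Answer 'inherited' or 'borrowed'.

borrowed

If inherited, *redetida would pass through all of Kadilan's changes:
Kadilan: start from *redetida.
  rule 1 (palatalisation): redetida → redesida
  rule 2: no change — redesida
  rule 3 (unconditioned shift): redesida → ledesida
  rule 4 (apocope): ledesida → ledesid
  rule 5: no change — ledesid
  rule 6 (unconditioned shift): ledesid → lezesiz
  ⇒ Kadilan lezesiz
If borrowed from Nedilan 'redetid' after the early changes, it would undergo only the recent ones:
  rule 4 (apocope): no change (redetid)
  rule 5 (vowel merger): no change (redetid)
  rule 6 (unconditioned shift): redetid → rezetiz
  ⇒ as a loan: rezetiz
Kadilan 'rezetiz' matches the loan outcome 'rezetiz', not the inherited 'lezesiz' — it skipped the early Kadilan changes, so it was borrowed from Nedilan.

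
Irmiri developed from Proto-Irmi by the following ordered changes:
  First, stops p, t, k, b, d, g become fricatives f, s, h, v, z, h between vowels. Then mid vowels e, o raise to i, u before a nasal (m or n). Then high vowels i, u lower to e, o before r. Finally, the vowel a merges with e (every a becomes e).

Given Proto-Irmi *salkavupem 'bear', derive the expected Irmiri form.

Irmiri: start from *salkavupem.
  rule 1 (intervocalic lenition): salkavupem → salkavufem
  rule 2 (pre-nasal raising): salkavufem → salkavufim
  rule 3: no change — salkavufim
  rule 4 (vowel merger): salkavufim → selkevufim
  ⇒ Irmiri selkevufim

selkevufim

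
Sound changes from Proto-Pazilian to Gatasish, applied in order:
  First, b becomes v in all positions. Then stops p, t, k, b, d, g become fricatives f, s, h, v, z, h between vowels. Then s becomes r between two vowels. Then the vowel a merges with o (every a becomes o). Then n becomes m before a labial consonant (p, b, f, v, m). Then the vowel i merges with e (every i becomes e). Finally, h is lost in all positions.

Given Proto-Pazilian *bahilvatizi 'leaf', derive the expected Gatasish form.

voelvoreze

Gatasish: start from *bahilvatizi.
  rule 1 (unconditioned shift): bahilvatizi → vahilvatizi
  rule 2 (intervocalic lenition): vahilvatizi → vahilvasizi
  rule 3 (rhotacism): vahilvasizi → vahilvarizi
  rule 4 (vowel merger): vahilvarizi → vohilvorizi
  rule 5: no change — vohilvorizi
  rule 6 (vowel merger): vohilvorizi → vohelvoreze
  rule 7 (h-loss): vohelvoreze → voelvoreze
  ⇒ Gatasish voelvoreze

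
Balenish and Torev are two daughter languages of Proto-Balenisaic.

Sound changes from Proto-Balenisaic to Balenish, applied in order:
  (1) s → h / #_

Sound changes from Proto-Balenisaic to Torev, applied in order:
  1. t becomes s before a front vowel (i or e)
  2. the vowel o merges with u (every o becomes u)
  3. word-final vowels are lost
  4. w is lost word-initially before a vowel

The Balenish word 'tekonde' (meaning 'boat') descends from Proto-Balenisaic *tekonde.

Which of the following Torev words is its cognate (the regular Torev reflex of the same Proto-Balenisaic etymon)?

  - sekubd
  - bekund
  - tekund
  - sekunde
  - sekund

Torev: *tekonde
  tekonde → sekonde   [palatalisation]
  sekonde → sekunde   [vowel merger]
  sekunde → sekund   [apocope]
  sekund (rule 4 does not apply)
  giving Torev sekund.
Only 'sekund' matches the regular Torev development of *tekonde.

sekund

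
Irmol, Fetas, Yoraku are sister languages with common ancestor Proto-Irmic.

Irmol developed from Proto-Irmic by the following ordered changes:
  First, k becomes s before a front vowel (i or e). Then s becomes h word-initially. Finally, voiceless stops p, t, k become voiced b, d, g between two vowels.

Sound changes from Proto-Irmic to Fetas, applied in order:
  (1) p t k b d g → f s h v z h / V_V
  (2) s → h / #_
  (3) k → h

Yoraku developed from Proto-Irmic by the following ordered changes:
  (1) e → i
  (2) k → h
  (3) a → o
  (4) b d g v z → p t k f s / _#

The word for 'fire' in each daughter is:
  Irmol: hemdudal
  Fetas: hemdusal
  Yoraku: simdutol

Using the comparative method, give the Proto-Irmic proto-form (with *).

*semdutal

Position 2: Irmol has e, Fetas has e, Yoraku has i. Irmol preserves e here (none of its changes turn any other segment into e), so the proto-segment is *e.
Position 6: Irmol has d, Fetas has s, Yoraku has t. Taking the neighbouring segments as reconstructed: Irmol d could go back to *t or *d; Fetas s could go back to *t or *s; Yoraku t can only go back to *t — the one source consistent with every daughter is *t.
Verify the candidate proto-form against each daughter:
Irmol: start from *semdutal.
  rule 1: no change — semdutal
  rule 2 (debuccalisation): semdutal → hemdutal
  rule 3 (intervocalic voicing): hemdutal → hemdudal
  ⇒ Irmol hemdudal
Fetas: start from *semdutal.
  rule 1 (intervocalic lenition): semdutal → semdusal
  rule 2 (debuccalisation): semdusal → hemdusal
  rule 3: no change — hemdusal
  ⇒ Fetas hemdusal
Yoraku: *semdutal
  semdutal → simdutal   [vowel merger]
  simdutal (rule 2 does not apply)
  simdutal → simdutol   [vowel merger]
  simdutol (rule 4 does not apply)
  giving Yoraku simdutol.
Only *semdutal yields all of Irmol hemdudal, Fetas hemdusal, Yoraku simdutol.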